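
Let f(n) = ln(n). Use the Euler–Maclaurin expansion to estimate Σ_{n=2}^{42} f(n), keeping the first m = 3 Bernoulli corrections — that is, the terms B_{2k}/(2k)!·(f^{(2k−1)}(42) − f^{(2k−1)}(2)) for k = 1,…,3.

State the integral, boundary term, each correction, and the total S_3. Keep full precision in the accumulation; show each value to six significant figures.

The integral term ∫_2^42 ln(x) dx = 115.596.
Endpoint term: (f(2) + f(42))/2 = (0.693147 + 3.73767)/2 = 2.21541.
Running total after boundary: 117.811.
k=1: B_{2}/(2)! × [f^{(1)}(42) − f^{(1)}(2)] = 1/12 × (0.0238095 − 0.500000) = -0.0396825.
Partial sum through k=1: 117.772.
k=2: B_{4}/(4)! × [f^{(3)}(42) − f^{(3)}(2)] = −1/720 × (2.69949e-05 − 0.250000) = 0.000347185.
Partial sum through k=2: 117.772.
k=3: B_{6}/(6)! × [f^{(5)}(42) − f^{(5)}(2)] = 1/30240 × (1.83639e-07 − 0.750000) = -2.48016e-05.

S_3 ≈ 117.772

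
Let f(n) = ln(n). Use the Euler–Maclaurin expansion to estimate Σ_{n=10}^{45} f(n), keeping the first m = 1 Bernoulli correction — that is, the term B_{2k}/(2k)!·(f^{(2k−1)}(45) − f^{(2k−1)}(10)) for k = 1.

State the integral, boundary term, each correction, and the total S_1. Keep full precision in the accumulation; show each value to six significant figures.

S_1 ≈ 116.322

Integral: ∫_10^45 ln(x) dx = 113.274.
Endpoint term: (f(10) + f(45))/2 = (2.30259 + 3.80666)/2 = 3.05462.
So far: 116.329.
k=1: B_{2}/(2)! × [f^{(1)}(45) − f^{(1)}(10)] = 1/12 × (0.0222222 − 0.100000) = -0.00648148.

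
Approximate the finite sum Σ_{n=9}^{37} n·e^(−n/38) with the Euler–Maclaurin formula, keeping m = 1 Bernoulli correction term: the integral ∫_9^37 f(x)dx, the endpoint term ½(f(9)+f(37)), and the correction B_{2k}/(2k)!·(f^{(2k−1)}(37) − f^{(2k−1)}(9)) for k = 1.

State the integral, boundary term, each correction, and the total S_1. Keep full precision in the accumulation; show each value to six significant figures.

S_1 ≈ 343.436

∫_9^37 x·e^(−x/38) dx evaluates to 332.947.
½[f(9) + f(37)] = ½[7.10204 + 13.9745] = 10.5383.
So far: 343.486.
k=1: B_{2}/(2)! × [f^{(1)}(37) − f^{(1)}(9)] = 1/12 × (0.00993918 − 0.602220) = -0.0493567.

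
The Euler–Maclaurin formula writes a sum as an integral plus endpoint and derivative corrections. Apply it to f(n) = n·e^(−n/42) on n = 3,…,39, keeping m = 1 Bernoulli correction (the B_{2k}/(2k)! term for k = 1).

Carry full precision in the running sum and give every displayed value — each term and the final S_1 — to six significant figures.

Integral: ∫_3^39 x·e^(−x/42) dx = 415.518.
½[f(3) + f(39)] = ½[2.79319 + 15.4096] = 9.10139.
So far: 424.619.
k=1: B_{2}/(2)! × [f^{(1)}(39) − f^{(1)}(3)] = 1/12 × (0.0282227 − 0.864558) = -0.0696946.

S_1 ≈ 424.550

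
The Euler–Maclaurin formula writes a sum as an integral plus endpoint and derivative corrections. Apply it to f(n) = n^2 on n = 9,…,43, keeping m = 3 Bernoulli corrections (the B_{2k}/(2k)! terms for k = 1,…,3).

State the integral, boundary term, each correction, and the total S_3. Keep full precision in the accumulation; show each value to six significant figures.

S_3 ≈ 27230.0

Integral: ∫_9^43 x^2 dx = 26259.3.
Boundary: ½(f(9) + f(43)) = ½(81.0000 + 1849.00) = 965.000.
Running total after boundary: 27224.3.
k=1: B_{2}/(2)! × [f^{(1)}(43) − f^{(1)}(9)] = 1/12 × (86.0000 − 18.0000) = 5.66667.
After k=1: 27230.0.
k=2: B_{4}/(4)! × [f^{(3)}(43) − f^{(3)}(9)] = −1/720 × (0.00000 − 0.00000) = 0.00000.
After k=2: 27230.0.
k=3: B_{6}/(6)! × [f^{(5)}(43) − f^{(5)}(9)] = 1/30240 × (0.00000 − 0.00000) = 0.00000.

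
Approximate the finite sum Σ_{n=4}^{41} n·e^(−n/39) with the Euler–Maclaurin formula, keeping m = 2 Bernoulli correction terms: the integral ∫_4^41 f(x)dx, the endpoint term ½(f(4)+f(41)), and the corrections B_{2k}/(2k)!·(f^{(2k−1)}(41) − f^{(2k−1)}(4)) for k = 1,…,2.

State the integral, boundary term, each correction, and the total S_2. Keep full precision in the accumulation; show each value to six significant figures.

The integral term ∫_4^41 x·e^(−x/39) dx = 423.120.
½[f(4) + f(41)] = ½[3.61008 + 14.3291] = 8.96957.
Integral + boundary = 432.089.
k=1: B_{2}/(2)! × [f^{(1)}(41) − f^{(1)}(4)] = 1/12 × (-0.0179225 − 0.809954) = -0.0689897.
Running total after k=1: 432.020.
k=2: B_{4}/(4)! × [f^{(3)}(41) − f^{(3)}(4)] = −1/720 × (0.000447769 − 0.00171926) = 1.76596e-06.

S_2 ≈ 432.020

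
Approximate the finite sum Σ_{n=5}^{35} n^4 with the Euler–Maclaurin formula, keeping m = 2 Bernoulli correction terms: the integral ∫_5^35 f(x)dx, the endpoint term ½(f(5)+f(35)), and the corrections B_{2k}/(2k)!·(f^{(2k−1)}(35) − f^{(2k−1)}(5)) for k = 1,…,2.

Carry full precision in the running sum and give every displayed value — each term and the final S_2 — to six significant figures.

S_2 ≈ 1.12686e+07

The integral term ∫_5^35 x^4 dx = 1.05038e+07.
½[f(5) + f(35)] = ½[625.000 + 1.50062e+06] = 750625.
Integral + boundary = 1.12544e+07.
Order-1 term: 1/12 · (171500 − 500.000) = 14250.0.
Running total after k=1: 1.12686e+07.
Order-2 term: −1/720 · (840.000 − 120.000) = -1.00000.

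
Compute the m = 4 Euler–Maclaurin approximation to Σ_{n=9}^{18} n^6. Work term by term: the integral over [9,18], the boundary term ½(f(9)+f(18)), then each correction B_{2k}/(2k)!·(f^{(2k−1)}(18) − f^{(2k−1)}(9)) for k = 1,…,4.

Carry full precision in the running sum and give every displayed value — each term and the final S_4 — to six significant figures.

∫_9^18 x^6 dx evaluates to 8.67767e+07.
½[f(9) + f(18)] = ½[531441 + 3.40122e+07] = 1.72718e+07.
So far: 1.04049e+08.
Correction k=1: B_{2}/2! · (f^{(1)}(18) − f^{(1)}(9)) = 1/12 · (1.13374e+07 − 354294) = 915260.
Running total after k=1: 1.04964e+08.
Correction k=2: B_{4}/4! · (f^{(3)}(18) − f^{(3)}(9)) = −1/720 · (699840 − 87480.0) = -850.500.
Running total after k=2: 1.04963e+08.
Correction k=3: B_{6}/6! · (f^{(5)}(18) − f^{(5)}(9)) = 1/30240 · (12960.0 − 6480.00) = 0.214286.
Running total after k=3: 1.04963e+08.
Correction k=4: B_{8}/8! · (f^{(7)}(18) − f^{(7)}(9)) = −1/1209600 · (0.00000 − 0.00000) = 0.00000.

S_4 ≈ 1.04963e+08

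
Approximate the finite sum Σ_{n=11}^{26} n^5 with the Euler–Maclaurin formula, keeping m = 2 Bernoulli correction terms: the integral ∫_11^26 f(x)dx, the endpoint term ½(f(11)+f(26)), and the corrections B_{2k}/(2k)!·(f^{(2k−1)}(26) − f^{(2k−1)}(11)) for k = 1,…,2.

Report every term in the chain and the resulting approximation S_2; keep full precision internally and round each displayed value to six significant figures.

S_2 ≈ 5.73962e+07

Integral: ∫_11^26 x^5 dx = 5.11907e+07.
Endpoint term: (f(11) + f(26))/2 = (161051 + 1.18814e+07)/2 = 6.02121e+06.
Integral + boundary = 5.72119e+07.
Correction k=1: B_{2}/2! · (f^{(1)}(26) − f^{(1)}(11)) = 1/12 · (2.28488e+06 − 73205.0) = 184306.
Running total after k=1: 5.73962e+07.
Correction k=2: B_{4}/4! · (f^{(3)}(26) − f^{(3)}(11)) = −1/720 · (40560.0 − 7260.00) = -46.2500.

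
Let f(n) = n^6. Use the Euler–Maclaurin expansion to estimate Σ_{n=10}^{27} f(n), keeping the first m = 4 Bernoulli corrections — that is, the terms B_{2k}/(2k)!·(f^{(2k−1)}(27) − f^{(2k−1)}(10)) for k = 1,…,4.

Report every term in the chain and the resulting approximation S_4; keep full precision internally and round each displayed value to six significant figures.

Integral: ∫_10^27 x^6 dx = 1.49291e+09.
Boundary: ½(f(10) + f(27)) = ½(1.00000e+06 + 3.87420e+08) = 1.94210e+08.
So far: 1.68712e+09.
k=1: B_{2}/(2)! × [f^{(1)}(27) − f^{(1)}(10)] = 1/12 × (8.60934e+07 − 600000) = 7.12445e+06.
After k=1: 1.69424e+09.
k=2: B_{4}/(4)! × [f^{(3)}(27) − f^{(3)}(10)] = −1/720 × (2.36196e+06 − 120000) = -3113.83.
After k=2: 1.69424e+09.
k=3: B_{6}/(6)! × [f^{(5)}(27) − f^{(5)}(10)] = 1/30240 × (19440.0 − 7200.00) = 0.404762.
After k=3: 1.69424e+09.
k=4: B_{8}/(8)! × [f^{(7)}(27) − f^{(7)}(10)] = −1/1209600 × (0.00000 − 0.00000) = 0.00000.

S_4 ≈ 1.69424e+09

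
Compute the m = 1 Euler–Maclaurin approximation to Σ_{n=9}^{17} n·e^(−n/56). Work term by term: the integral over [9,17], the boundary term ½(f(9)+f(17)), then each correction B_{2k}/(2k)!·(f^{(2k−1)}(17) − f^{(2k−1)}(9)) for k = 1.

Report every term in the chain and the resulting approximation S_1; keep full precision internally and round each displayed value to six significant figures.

The integral term ∫_9^17 x·e^(−x/56) dx = 81.9204.
½[f(9) + f(17)] = ½[7.66382 + 12.5490] = 10.1064.
Integral + boundary = 92.0268.
Order-1 term: 1/12 · (0.514088 − 0.714681) = -0.0167161.

S_1 ≈ 92.0101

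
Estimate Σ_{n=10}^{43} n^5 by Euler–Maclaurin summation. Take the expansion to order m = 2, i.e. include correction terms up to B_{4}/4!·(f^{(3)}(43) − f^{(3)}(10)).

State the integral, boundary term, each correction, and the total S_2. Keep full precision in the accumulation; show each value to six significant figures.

The integral term ∫_10^43 x^5 dx = 1.05339e+09.
Boundary: ½(f(10) + f(43)) = ½(100000 + 1.47008e+08) = 7.35542e+07.
Integral + boundary = 1.12695e+09.
Order-1 term: 1/12 · (1.70940e+07 − 50000.0) = 1.42033e+06.
Partial sum through k=1: 1.12837e+09.
Order-2 term: −1/720 · (110940 − 6000.00) = -145.750.

S_2 ≈ 1.12837e+09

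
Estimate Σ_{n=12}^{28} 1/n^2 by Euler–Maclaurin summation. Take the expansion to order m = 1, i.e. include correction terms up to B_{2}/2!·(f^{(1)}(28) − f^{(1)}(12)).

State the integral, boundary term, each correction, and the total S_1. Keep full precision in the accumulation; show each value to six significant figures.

S_1 ≈ 0.0518179

Integral: ∫_12^28 1/x^2 dx = 0.0476190.
½[f(12) + f(28)] = ½[0.00694444 + 0.00127551] = 0.00410998.
Running total after boundary: 0.0517290.
Correction k=1: B_{2}/2! · (f^{(1)}(28) − f^{(1)}(12)) = 1/12 · (-9.11079e-05 − (-0.00115741)) = 8.88583e-05.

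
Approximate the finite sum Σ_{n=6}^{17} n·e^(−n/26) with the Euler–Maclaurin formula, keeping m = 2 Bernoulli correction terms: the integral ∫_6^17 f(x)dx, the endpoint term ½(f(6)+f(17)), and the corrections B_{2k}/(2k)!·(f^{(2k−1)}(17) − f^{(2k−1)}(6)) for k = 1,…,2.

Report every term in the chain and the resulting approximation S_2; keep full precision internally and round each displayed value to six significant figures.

∫_6^17 x·e^(−x/26) dx evaluates to 79.1370.
Boundary: ½(f(6) + f(17)) = ½(4.76354 + 8.84071) = 6.80212.
Running total after boundary: 85.9391.
Order-1 term: 1/12 · (0.180014 − 0.610710) = -0.0358913.
After k=1: 85.9032.
Order-2 term: −1/720 · (0.00180488 − 0.00325230) = 2.01031e-06.

S_2 ≈ 85.9032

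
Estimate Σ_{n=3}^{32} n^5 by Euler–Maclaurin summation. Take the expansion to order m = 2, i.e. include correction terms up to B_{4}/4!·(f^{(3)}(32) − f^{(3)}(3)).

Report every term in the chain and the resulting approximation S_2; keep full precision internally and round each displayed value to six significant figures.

∫_3^32 x^5 dx evaluates to 1.78957e+08.
Boundary: ½(f(3) + f(32)) = ½(243.000 + 3.35544e+07) = 1.67773e+07.
Integral + boundary = 1.95734e+08.
Correction k=1: B_{2}/2! · (f^{(1)}(32) − f^{(1)}(3)) = 1/12 · (5.24288e+06 − 405.000) = 436873.
Running total after k=1: 1.96171e+08.
Correction k=2: B_{4}/4! · (f^{(3)}(32) − f^{(3)}(3)) = −1/720 · (61440.0 − 540.000) = -84.5833.

S_2 ≈ 1.96171e+08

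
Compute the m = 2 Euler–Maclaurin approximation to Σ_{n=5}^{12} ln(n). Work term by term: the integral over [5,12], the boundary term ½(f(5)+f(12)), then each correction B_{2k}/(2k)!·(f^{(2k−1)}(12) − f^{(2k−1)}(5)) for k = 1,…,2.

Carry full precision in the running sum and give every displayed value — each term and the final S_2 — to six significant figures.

The integral term ∫_5^12 ln(x) dx = 14.7717.
½[f(5) + f(12)] = ½[1.60944 + 2.48491] = 2.04717.
So far: 16.8189.
Order-1 term: 1/12 · (0.0833333 − 0.200000) = -0.00972222.
Partial sum through k=1: 16.8091.
Order-2 term: −1/720 · (0.00115741 − 0.0160000) = 2.06147e-05.

S_2 ≈ 16.8092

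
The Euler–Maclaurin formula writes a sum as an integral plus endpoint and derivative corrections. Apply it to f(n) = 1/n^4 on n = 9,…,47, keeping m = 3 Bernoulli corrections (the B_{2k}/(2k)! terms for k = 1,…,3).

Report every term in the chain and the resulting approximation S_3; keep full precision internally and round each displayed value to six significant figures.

The integral term ∫_9^47 1/x^4 dx = 0.000454037.
Boundary: ½(f(9) + f(47)) = ½(0.000152416 + 2.04931e-07) = 7.63104e-05.
Integral + boundary = 0.000530347.
k=1: B_{2}/(2)! × [f^{(1)}(47) − f^{(1)}(9)] = 1/12 × (-1.74410e-08 − (-6.77404e-05)) = 5.64358e-06.
After k=1: 0.000535991.
k=2: B_{4}/(4)! × [f^{(3)}(47) − f^{(3)}(9)] = −1/720 × (-2.36862e-10 − (-2.50890e-05)) = -3.48455e-08.
After k=2: 0.000535956.
k=3: B_{6}/(6)! × [f^{(5)}(47) − f^{(5)}(9)] = 1/30240 × (-6.00466e-12 − (-1.73455e-05)) = 5.73594e-10.

S_3 ≈ 0.000535956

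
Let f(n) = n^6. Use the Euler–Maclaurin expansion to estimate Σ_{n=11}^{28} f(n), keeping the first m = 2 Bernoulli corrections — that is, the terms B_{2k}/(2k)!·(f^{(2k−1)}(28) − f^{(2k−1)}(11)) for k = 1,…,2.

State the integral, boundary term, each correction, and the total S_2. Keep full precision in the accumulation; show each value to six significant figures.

S_2 ≈ 2.17513e+09

The integral term ∫_11^28 x^6 dx = 1.92478e+09.
Endpoint term: (f(11) + f(28))/2 = (1.77156e+06 + 4.81890e+08)/2 = 2.41831e+08.
Running total after boundary: 2.16661e+09.
k=1: B_{2}/(2)! × [f^{(1)}(28) − f^{(1)}(11)] = 1/12 × (1.03262e+08 − 966306) = 8.52466e+06.
After k=1: 2.17513e+09.
k=2: B_{4}/(4)! × [f^{(3)}(28) − f^{(3)}(11)] = −1/720 × (2.63424e+06 − 159720) = -3436.83.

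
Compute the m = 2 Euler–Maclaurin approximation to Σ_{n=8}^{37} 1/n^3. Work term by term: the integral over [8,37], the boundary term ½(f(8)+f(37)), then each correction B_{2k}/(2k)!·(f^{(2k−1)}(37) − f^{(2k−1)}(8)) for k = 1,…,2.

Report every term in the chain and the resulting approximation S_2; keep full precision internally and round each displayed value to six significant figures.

Integral: ∫_8^37 1/x^3 dx = 0.00744727.
Endpoint term: (f(8) + f(37))/2 = (0.00195312 + 1.97422e-05)/2 = 0.000986434.
So far: 0.00843370.
Correction k=1: B_{2}/2! · (f^{(1)}(37) − f^{(1)}(8)) = 1/12 · (-1.60072e-06 − (-0.000732422)) = 6.09018e-05.
Partial sum through k=1: 0.00849461.
Correction k=2: B_{4}/4! · (f^{(3)}(37) − f^{(3)}(8)) = −1/720 · (-2.33852e-08 − (-0.000228882)) = -3.17859e-07.

S_2 ≈ 0.00849429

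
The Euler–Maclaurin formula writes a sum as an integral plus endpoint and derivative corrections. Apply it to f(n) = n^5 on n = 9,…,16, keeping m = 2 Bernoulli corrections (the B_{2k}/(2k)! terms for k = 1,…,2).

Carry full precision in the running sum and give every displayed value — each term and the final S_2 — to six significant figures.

S_2 ≈ 3.28600e+06

The integral term ∫_9^16 x^5 dx = 2.70763e+06.
½[f(9) + f(16)] = ½[59049.0 + 1.04858e+06] = 553812.
So far: 3.26144e+06.
Correction k=1: B_{2}/2! · (f^{(1)}(16) − f^{(1)}(9)) = 1/12 · (327680 − 32805.0) = 24572.9.
After k=1: 3.28601e+06.
Correction k=2: B_{4}/4! · (f^{(3)}(16) − f^{(3)}(9)) = −1/720 · (15360.0 − 4860.00) = -14.5833.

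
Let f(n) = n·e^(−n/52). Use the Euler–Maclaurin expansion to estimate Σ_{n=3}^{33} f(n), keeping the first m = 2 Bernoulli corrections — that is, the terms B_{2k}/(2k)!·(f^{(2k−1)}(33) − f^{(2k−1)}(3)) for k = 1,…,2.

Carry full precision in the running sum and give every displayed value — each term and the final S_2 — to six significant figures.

∫_3^33 x·e^(−x/52) dx evaluates to 356.453.
Endpoint term: (f(3) + f(33))/2 = (2.83182 + 17.4946)/2 = 10.1632.
Running total after boundary: 366.617.
Correction k=1: B_{2}/2! · (f^{(1)}(33) − f^{(1)}(3)) = 1/12 · (0.193705 − 0.889482) = -0.0579815.
After k=1: 366.559.
Correction k=2: B_{4}/4! · (f^{(3)}(33) − f^{(3)}(3)) = −1/720 · (0.000463751 − 0.00102713) = 7.82472e-07.

S_2 ≈ 366.559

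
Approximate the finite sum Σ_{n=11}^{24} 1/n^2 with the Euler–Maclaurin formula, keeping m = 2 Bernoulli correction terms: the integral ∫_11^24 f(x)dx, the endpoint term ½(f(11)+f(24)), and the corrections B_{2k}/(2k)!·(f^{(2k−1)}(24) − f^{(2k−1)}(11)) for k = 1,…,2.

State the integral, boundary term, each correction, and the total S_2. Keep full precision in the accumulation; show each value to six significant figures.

Integral: ∫_11^24 1/x^2 dx = 0.0492424.
Boundary: ½(f(11) + f(24)) = ½(0.00826446 + 0.00173611) = 0.00500029.
Integral + boundary = 0.0542427.
Correction k=1: B_{2}/2! · (f^{(1)}(24) − f^{(1)}(11)) = 1/12 · (-0.000144676 − (-0.00150263)) = 0.000113163.
Partial sum through k=1: 0.0543559.
Correction k=2: B_{4}/4! · (f^{(3)}(24) − f^{(3)}(11)) = −1/720 · (-3.01408e-06 − (-0.000149021)) = -2.02788e-07.

S_2 ≈ 0.0543557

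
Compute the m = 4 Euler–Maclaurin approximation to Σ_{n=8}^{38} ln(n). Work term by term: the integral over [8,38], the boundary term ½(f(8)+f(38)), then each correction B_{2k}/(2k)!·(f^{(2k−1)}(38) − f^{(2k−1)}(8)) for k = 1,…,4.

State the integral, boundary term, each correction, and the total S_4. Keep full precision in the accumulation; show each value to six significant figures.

S_4 ≈ 94.4430

The integral term ∫_8^38 ln(x) dx = 91.5927.
Boundary: ½(f(8) + f(38)) = ½(2.07944 + 3.63759) = 2.85851.
So far: 94.4513.
Order-1 term: 1/12 · (0.0263158 − 0.125000) = -0.00822368.
Partial sum through k=1: 94.4430.
Order-2 term: −1/720 · (3.64485e-05 − 0.00390625) = 5.37472e-06.
Partial sum through k=2: 94.4430.
Order-3 term: 1/30240 · (3.02896e-07 − 0.000732422) = -2.42103e-08.
Partial sum through k=3: 94.4430.
Order-4 term: −1/1209600 · (6.29285e-09 − 0.000343323) = 2.83826e-10.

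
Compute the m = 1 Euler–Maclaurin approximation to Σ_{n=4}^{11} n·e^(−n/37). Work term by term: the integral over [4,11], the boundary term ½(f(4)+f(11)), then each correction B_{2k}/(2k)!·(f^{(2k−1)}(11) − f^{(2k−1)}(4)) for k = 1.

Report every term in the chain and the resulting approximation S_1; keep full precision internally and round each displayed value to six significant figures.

Integral: ∫_4^11 x·e^(−x/37) dx = 42.3000.
Endpoint term: (f(4) + f(11))/2 = (3.59012 + 8.17105)/2 = 5.88059.
Integral + boundary = 48.1806.
k=1: B_{2}/(2)! × [f^{(1)}(11) − f^{(1)}(4)] = 1/12 × (0.521984 − 0.800500) = -0.0232097.

S_1 ≈ 48.1573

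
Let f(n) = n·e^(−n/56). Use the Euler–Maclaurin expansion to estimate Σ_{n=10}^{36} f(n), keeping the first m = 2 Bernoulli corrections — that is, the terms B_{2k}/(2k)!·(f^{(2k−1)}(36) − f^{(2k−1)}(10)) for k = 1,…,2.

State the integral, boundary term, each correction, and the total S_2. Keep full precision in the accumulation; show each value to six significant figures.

S_2 ≈ 396.317

Integral: ∫_10^36 x·e^(−x/56) dx = 382.712.
Endpoint term: (f(10) + f(36))/2 = (8.36464 + 18.9284)/2 = 13.6465.
Integral + boundary = 396.359.
k=1: B_{2}/(2)! × [f^{(1)}(36) − f^{(1)}(10)] = 1/12 × (0.187781 − 0.687096) = -0.0416095.
Partial sum through k=1: 396.317.
k=2: B_{4}/(4)! × [f^{(3)}(36) − f^{(3)}(10)] = −1/720 × (0.000395203 − 0.000752559) = 4.96327e-07.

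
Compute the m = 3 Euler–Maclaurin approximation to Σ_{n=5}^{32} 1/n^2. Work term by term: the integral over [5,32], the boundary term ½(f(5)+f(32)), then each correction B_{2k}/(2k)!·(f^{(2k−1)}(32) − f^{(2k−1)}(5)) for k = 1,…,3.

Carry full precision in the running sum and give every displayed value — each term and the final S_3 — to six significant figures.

The integral term ∫_5^32 1/x^2 dx = 0.168750.
Endpoint term: (f(5) + f(32))/2 = (0.0400000 + 0.000976562)/2 = 0.0204883.
Integral + boundary = 0.189238.
Order-1 term: 1/12 · (-6.10352e-05 − (-0.0160000)) = 0.00132825.
Partial sum through k=1: 0.190567.
Order-2 term: −1/720 · (-7.15256e-07 − (-0.00768000)) = -1.06657e-05.
Partial sum through k=2: 0.190556.
Order-3 term: 1/30240 · (-2.09548e-08 − (-0.00921600)) = 3.04761e-07.

S_3 ≈ 0.190556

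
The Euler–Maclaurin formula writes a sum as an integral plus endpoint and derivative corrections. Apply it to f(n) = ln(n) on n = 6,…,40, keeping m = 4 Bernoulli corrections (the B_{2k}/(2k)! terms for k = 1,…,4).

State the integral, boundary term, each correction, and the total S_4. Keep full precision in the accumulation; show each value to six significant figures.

S_4 ≈ 105.533

The integral term ∫_6^40 ln(x) dx = 102.805.
Endpoint term: (f(6) + f(40))/2 = (1.79176 + 3.68888)/2 = 2.74032.
Running total after boundary: 105.545.
Correction k=1: B_{2}/2! · (f^{(1)}(40) − f^{(1)}(6)) = 1/12 · (0.0250000 − 0.166667) = -0.0118056.
Partial sum through k=1: 105.533.
Correction k=2: B_{4}/4! · (f^{(3)}(40) − f^{(3)}(6)) = −1/720 · (3.12500e-05 − 0.00925926) = 1.28167e-05.
Partial sum through k=2: 105.533.
Correction k=3: B_{6}/6! · (f^{(5)}(40) − f^{(5)}(6)) = 1/30240 · (2.34375e-07 − 0.00308642) = -1.02056e-07.
Partial sum through k=3: 105.533.
Correction k=4: B_{8}/8! · (f^{(7)}(40) − f^{(7)}(6)) = −1/1209600 · (4.39453e-09 − 0.00257202) = 2.12633e-09.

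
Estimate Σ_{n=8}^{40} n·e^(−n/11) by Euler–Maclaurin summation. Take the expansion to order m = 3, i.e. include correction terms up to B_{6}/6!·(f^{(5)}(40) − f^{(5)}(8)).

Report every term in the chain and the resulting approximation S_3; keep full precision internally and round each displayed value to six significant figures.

S_3 ≈ 88.6559

∫_8^40 x·e^(−x/11) dx evaluates to 86.2128.
Boundary: ½(f(8) + f(40)) = ½(3.86580 + 1.05392) = 2.45986.
Integral + boundary = 88.6727.
Order-1 term: 1/12 · (-0.0694629 − 0.131789) = -0.0167710.
Running total after k=1: 88.6559.
Order-2 term: −1/720 · (-0.000138569 − 0.00907635) = 1.27985e-05.
Running total after k=2: 88.6559.
Order-3 term: 1/30240 · (2.45400e-06 − 0.000141021) = -4.58224e-09.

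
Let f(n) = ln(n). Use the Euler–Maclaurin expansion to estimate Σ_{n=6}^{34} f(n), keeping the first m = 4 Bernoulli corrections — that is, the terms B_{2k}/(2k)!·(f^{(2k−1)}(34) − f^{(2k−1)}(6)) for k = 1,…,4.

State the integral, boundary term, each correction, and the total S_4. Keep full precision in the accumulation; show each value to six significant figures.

S_4 ≈ 83.7933

∫_6^34 ln(x) dx evaluates to 81.1457.
Boundary: ½(f(6) + f(34)) = ½(1.79176 + 3.52636) = 2.65906.
So far: 83.8048.
Correction k=1: B_{2}/2! · (f^{(1)}(34) − f^{(1)}(6)) = 1/12 · (0.0294118 − 0.166667) = -0.0114379.
Running total after k=1: 83.7933.
Correction k=2: B_{4}/4! · (f^{(3)}(34) − f^{(3)}(6)) = −1/720 · (5.08854e-05 − 0.00925926) = 1.27894e-05.
Running total after k=2: 83.7933.
Correction k=3: B_{6}/6! · (f^{(5)}(34) − f^{(5)}(6)) = 1/30240 · (5.28222e-07 − 0.00308642) = -1.02047e-07.
Running total after k=3: 83.7933.
Correction k=4: B_{8}/8! · (f^{(7)}(34) − f^{(7)}(6)) = −1/1209600 · (1.37082e-08 − 0.00257202) = 2.12633e-09.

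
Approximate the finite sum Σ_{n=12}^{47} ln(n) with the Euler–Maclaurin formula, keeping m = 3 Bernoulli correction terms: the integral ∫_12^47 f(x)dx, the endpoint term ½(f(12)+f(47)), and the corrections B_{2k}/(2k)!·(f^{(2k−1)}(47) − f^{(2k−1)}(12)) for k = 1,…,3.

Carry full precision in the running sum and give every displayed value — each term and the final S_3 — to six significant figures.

∫_12^47 ln(x) dx evaluates to 116.138.
Endpoint term: (f(12) + f(47))/2 = (2.48491 + 3.85015)/2 = 3.16753.
Integral + boundary = 119.306.
Order-1 term: 1/12 · (0.0212766 − 0.0833333) = -0.00517139.
Partial sum through k=1: 119.300.
Order-2 term: −1/720 · (1.92636e-05 − 0.00115741) = 1.58076e-06.
Partial sum through k=2: 119.300.
Order-3 term: 1/30240 · (1.04646e-07 − 9.64506e-05) = -3.18604e-09.

S_3 ≈ 119.300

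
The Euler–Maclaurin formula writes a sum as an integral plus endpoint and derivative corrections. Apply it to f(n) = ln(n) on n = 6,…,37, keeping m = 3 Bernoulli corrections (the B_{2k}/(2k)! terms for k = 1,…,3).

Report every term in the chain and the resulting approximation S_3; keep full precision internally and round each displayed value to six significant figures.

S_3 ≈ 94.5431

∫_6^37 ln(x) dx evaluates to 91.8534.
½[f(6) + f(37)] = ½[1.79176 + 3.61092] = 2.70134.
So far: 94.5547.
Order-1 term: 1/12 · (0.0270270 − 0.166667) = -0.0116366.
After k=1: 94.5431.
Order-2 term: −1/720 · (3.94843e-05 − 0.00925926) = 1.28052e-05.
After k=2: 94.5431.
Order-3 term: 1/30240 · (3.46101e-07 − 0.00308642) = -1.02053e-07.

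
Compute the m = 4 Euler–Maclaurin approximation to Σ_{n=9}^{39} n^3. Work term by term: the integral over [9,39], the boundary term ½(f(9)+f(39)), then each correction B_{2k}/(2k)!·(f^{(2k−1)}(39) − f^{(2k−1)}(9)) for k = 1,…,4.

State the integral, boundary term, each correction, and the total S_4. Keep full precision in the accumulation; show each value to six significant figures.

S_4 ≈ 607104

The integral term ∫_9^39 x^3 dx = 576720.
½[f(9) + f(39)] = ½[729.000 + 59319.0] = 30024.0.
So far: 606744.
Order-1 term: 1/12 · (4563.00 − 243.000) = 360.000.
After k=1: 607104.
Order-2 term: −1/720 · (6.00000 − 6.00000) = 0.00000.
After k=2: 607104.
Order-3 term: 1/30240 · (0.00000 − 0.00000) = 0.00000.
After k=3: 607104.
Order-4 term: −1/1209600 · (0.00000 − 0.00000) = 0.00000.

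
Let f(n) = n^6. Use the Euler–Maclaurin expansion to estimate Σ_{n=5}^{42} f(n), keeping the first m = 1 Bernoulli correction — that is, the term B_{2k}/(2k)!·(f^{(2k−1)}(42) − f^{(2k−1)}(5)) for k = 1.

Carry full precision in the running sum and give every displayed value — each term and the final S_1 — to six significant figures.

S_1 ≈ 3.57440e+10

Integral: ∫_5^42 x^6 dx = 3.29342e+10.
Endpoint term: (f(5) + f(42))/2 = (15625.0 + 5.48903e+09)/2 = 2.74452e+09.
So far: 3.56787e+10.
Order-1 term: 1/12 · (7.84147e+08 − 18750.0) = 6.53441e+07.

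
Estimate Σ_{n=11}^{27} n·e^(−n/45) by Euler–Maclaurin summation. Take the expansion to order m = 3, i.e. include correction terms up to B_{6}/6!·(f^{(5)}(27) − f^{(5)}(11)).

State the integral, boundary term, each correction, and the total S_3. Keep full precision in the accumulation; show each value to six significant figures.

∫_11^27 x·e^(−x/45) dx evaluates to 195.362.
Boundary: ½(f(11) + f(27)) = ½(8.61453 + 14.8179) = 11.7162.
So far: 207.078.
Correction k=1: B_{2}/2! · (f^{(1)}(27) − f^{(1)}(11)) = 1/12 · (0.219525 − 0.591705) = -0.0310151.
Partial sum through k=1: 207.047.
Correction k=2: B_{4}/4! · (f^{(3)}(27) − f^{(3)}(11)) = −1/720 · (0.000650443 − 0.00106567) = 5.76705e-07.
Partial sum through k=2: 207.047.
Correction k=3: B_{6}/6! · (f^{(5)}(27) − f^{(5)}(11)) = 1/30240 · (5.88879e-07 − 9.08218e-07) = -1.05602e-11.

S_3 ≈ 207.047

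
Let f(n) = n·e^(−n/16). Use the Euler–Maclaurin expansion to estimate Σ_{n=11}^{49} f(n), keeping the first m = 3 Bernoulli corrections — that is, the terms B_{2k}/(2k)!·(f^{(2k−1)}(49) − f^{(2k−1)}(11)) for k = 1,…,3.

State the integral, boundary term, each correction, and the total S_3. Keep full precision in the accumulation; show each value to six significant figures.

S_3 ≈ 172.472

∫_11^49 x·e^(−x/16) dx evaluates to 168.582.
Boundary: ½(f(11) + f(49)) = ½(5.53115 + 2.29176) = 3.91145.
So far: 172.493.
k=1: B_{2}/(2)! × [f^{(1)}(49) − f^{(1)}(11)] = 1/12 × (-0.0964644 − 0.157135) = -0.0211333.
Running total after k=1: 172.472.
k=2: B_{4}/(4)! × [f^{(3)}(49) − f^{(3)}(11)] = −1/720 × (-1.14186e-05 − 0.00454218) = 6.32444e-06.
Running total after k=2: 172.472.
k=3: B_{6}/(6)! × [f^{(5)}(49) − f^{(5)}(11)] = 1/30240 × (1.38272e-06 − 3.30881e-05) = -1.04846e-09.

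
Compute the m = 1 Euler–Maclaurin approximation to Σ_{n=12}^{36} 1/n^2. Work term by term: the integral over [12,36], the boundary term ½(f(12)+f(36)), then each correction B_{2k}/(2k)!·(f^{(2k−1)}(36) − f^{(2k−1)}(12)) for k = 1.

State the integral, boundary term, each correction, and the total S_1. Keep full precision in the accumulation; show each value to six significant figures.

Integral: ∫_12^36 1/x^2 dx = 0.0555556.
Endpoint term: (f(12) + f(36))/2 = (0.00694444 + 0.000771605)/2 = 0.00385802.
Running total after boundary: 0.0594136.
k=1: B_{2}/(2)! × [f^{(1)}(36) − f^{(1)}(12)] = 1/12 × (-4.28669e-05 − (-0.00115741)) = 9.28784e-05.

S_1 ≈ 0.0595065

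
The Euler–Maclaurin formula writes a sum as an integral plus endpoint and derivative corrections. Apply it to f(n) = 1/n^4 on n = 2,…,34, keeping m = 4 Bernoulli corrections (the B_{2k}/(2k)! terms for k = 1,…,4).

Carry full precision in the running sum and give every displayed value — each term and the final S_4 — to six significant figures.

S_4 ≈ 0.0822130

The integral term ∫_2^34 1/x^4 dx = 0.0416582.
Endpoint term: (f(2) + f(34))/2 = (0.0625000 + 7.48315e-07)/2 = 0.0312504.
Integral + boundary = 0.0729086.
Order-1 term: 1/12 · (-8.80370e-08 − (-0.125000)) = 0.0104167.
Running total after k=1: 0.0833252.
Order-2 term: −1/720 · (-2.28470e-09 − (-0.937500)) = -0.00130208.
Running total after k=2: 0.0820231.
Order-3 term: 1/30240 · (-1.10677e-10 − (-13.1250)) = 0.000434028.
Running total after k=3: 0.0824572.
Order-4 term: −1/1209600 · (-8.61675e-12 − (-295.312)) = -0.000244141.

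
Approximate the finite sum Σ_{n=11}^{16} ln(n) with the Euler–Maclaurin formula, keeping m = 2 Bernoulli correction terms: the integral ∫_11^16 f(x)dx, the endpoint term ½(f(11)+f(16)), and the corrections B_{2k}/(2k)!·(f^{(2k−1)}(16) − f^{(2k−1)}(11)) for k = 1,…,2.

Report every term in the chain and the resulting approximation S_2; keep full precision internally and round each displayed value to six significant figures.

Integral: ∫_11^16 ln(x) dx = 12.9846.
½[f(11) + f(16)] = ½[2.39790 + 2.77259] = 2.58524.
Integral + boundary = 15.5698.
k=1: B_{2}/(2)! × [f^{(1)}(16) − f^{(1)}(11)] = 1/12 × (0.0625000 − 0.0909091) = -0.00236742.
After k=1: 15.5674.
k=2: B_{4}/(4)! × [f^{(3)}(16) − f^{(3)}(11)] = −1/720 × (0.000488281 − 0.00150263) = 1.40882e-06.

S_2 ≈ 15.5674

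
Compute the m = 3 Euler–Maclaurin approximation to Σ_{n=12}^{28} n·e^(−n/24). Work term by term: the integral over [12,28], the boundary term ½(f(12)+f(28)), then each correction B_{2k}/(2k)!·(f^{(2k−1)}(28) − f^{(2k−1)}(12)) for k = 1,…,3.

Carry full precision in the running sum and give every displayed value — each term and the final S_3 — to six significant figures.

S_3 ≈ 143.381

∫_12^28 x·e^(−x/24) dx evaluates to 135.411.
Boundary: ½(f(12) + f(28)) = ½(7.27837 + 8.71929) = 7.99883.
So far: 143.410.
k=1: B_{2}/(2)! × [f^{(1)}(28) − f^{(1)}(12)] = 1/12 × (-0.0519005 − 0.303265) = -0.0295972.
Running total after k=1: 143.380.
k=2: B_{4}/(4)! × [f^{(3)}(28) − f^{(3)}(12)] = −1/720 × (0.000991156 − 0.00263251) = 2.27966e-06.
Running total after k=2: 143.381.
k=3: B_{6}/(6)! × [f^{(5)}(28) − f^{(5)}(12)] = 1/30240 × (3.59795e-06 − 8.22660e-06) = -1.53064e-10.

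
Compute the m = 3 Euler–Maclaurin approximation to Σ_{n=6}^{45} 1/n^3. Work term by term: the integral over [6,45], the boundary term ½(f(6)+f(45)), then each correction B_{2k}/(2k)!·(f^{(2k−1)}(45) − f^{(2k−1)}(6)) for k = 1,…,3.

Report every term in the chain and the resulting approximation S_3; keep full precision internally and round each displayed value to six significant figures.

∫_6^45 1/x^3 dx evaluates to 0.0136420.
Boundary: ½(f(6) + f(45)) = ½(0.00462963 + 1.09739e-05) = 0.00232030.
Running total after boundary: 0.0159623.
Order-1 term: 1/12 · (-7.31596e-07 − (-0.00231481)) = 0.000192840.
Partial sum through k=1: 0.0161551.
Order-2 term: −1/720 · (-7.22564e-09 − (-0.00128601)) = -1.78611e-06.
Partial sum through k=2: 0.0161533.
Order-3 term: 1/30240 · (-1.49865e-10 − (-0.00150034)) = 4.96145e-08.

S_3 ≈ 0.0161534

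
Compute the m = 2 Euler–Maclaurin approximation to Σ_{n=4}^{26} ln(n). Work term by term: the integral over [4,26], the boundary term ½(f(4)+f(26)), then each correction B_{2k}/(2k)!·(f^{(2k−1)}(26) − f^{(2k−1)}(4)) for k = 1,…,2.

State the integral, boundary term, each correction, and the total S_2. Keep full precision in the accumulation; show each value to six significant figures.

∫_4^26 ln(x) dx evaluates to 57.1653.
½[f(4) + f(26)] = ½[1.38629 + 3.25810] = 2.32220.
Running total after boundary: 59.4875.
k=1: B_{2}/(2)! × [f^{(1)}(26) − f^{(1)}(4)] = 1/12 × (0.0384615 − 0.250000) = -0.0176282.
Running total after k=1: 59.4699.
k=2: B_{4}/(4)! × [f^{(3)}(26) − f^{(3)}(4)] = −1/720 × (0.000113792 − 0.0312500) = 4.32447e-05.

S_2 ≈ 59.4699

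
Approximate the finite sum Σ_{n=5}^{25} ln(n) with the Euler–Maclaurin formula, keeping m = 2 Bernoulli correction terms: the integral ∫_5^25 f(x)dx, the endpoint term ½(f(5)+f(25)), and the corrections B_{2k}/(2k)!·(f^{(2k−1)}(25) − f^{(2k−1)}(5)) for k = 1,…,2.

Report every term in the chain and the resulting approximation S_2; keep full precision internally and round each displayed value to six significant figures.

The integral term ∫_5^25 ln(x) dx = 52.4247.
Boundary: ½(f(5) + f(25)) = ½(1.60944 + 3.21888) = 2.41416.
Running total after boundary: 54.8389.
Order-1 term: 1/12 · (0.0400000 − 0.200000) = -0.0133333.
Running total after k=1: 54.8255.
Order-2 term: −1/720 · (0.000128000 − 0.0160000) = 2.20444e-05.

S_2 ≈ 54.8256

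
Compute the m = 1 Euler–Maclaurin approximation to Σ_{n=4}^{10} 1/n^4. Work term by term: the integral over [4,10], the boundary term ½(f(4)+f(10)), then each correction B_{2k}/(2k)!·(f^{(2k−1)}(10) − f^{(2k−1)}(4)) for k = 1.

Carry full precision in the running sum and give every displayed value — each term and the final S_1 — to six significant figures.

S_1 ≈ 0.00720031

Integral: ∫_4^10 1/x^4 dx = 0.00487500.
½[f(4) + f(10)] = ½[0.00390625 + 0.000100000] = 0.00200313.
Integral + boundary = 0.00687813.
Correction k=1: B_{2}/2! · (f^{(1)}(10) − f^{(1)}(4)) = 1/12 · (-4.00000e-05 − (-0.00390625)) = 0.000322187.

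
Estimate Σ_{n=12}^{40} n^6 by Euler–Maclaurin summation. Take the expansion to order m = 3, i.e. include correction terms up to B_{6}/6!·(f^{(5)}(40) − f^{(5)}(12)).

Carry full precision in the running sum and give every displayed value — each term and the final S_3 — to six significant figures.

S_3 ≈ 2.55012e+10

The integral term ∫_12^40 x^6 dx = 2.34006e+10.
Endpoint term: (f(12) + f(40))/2 = (2.98598e+06 + 4.09600e+09)/2 = 2.04949e+09.
So far: 2.54501e+10.
Order-1 term: 1/12 · (6.14400e+08 − 1.49299e+06) = 5.10756e+07.
Partial sum through k=1: 2.55012e+10.
Order-2 term: −1/720 · (7.68000e+06 − 207360) = -10378.7.
Partial sum through k=2: 2.55012e+10.
Order-3 term: 1/30240 · (28800.0 − 8640.00) = 0.666667.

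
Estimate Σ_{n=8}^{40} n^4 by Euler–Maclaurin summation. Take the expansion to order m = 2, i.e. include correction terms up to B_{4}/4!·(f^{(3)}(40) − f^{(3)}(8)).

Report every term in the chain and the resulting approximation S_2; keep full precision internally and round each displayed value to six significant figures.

∫_8^40 x^4 dx evaluates to 2.04734e+07.
½[f(8) + f(40)] = ½[4096.00 + 2.56000e+06] = 1.28205e+06.
Integral + boundary = 2.17555e+07.
Correction k=1: B_{2}/2! · (f^{(1)}(40) − f^{(1)}(8)) = 1/12 · (256000 − 2048.00) = 21162.7.
Running total after k=1: 2.17767e+07.
Correction k=2: B_{4}/4! · (f^{(3)}(40) − f^{(3)}(8)) = −1/720 · (960.000 − 192.000) = -1.06667.

S_2 ≈ 2.17767e+07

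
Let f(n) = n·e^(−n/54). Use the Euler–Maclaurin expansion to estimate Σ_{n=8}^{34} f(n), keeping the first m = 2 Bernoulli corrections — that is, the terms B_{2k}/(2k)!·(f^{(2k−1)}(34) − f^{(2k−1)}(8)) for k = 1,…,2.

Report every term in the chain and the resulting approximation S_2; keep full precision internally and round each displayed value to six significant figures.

∫_8^34 x·e^(−x/54) dx evaluates to 355.178.
½[f(8) + f(34)] = ½[6.89843 + 18.1148] = 12.5066.
Running total after boundary: 367.684.
Order-1 term: 1/12 · (0.197329 − 0.734555) = -0.0447688.
Running total after k=1: 367.640.
Order-2 term: −1/720 · (0.000433096 − 0.000843334) = 5.69775e-07.

S_2 ≈ 367.640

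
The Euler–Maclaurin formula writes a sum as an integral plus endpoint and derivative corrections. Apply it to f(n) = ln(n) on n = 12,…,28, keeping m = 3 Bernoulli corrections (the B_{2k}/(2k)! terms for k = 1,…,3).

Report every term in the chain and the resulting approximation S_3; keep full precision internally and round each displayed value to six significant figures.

Integral: ∫_12^28 ln(x) dx = 47.4828.
Endpoint term: (f(12) + f(28))/2 = (2.48491 + 3.33220)/2 = 2.90856.
So far: 50.3914.
Correction k=1: B_{2}/2! · (f^{(1)}(28) − f^{(1)}(12)) = 1/12 · (0.0357143 − 0.0833333) = -0.00396825.
After k=1: 50.3874.
Correction k=2: B_{4}/4! · (f^{(3)}(28) − f^{(3)}(12)) = −1/720 · (9.11079e-05 − 0.00115741) = 1.48097e-06.
After k=2: 50.3874.
Correction k=3: B_{6}/6! · (f^{(5)}(28) − f^{(5)}(12)) = 1/30240 · (1.39451e-06 − 9.64506e-05) = -3.14339e-09.

S_3 ≈ 50.3874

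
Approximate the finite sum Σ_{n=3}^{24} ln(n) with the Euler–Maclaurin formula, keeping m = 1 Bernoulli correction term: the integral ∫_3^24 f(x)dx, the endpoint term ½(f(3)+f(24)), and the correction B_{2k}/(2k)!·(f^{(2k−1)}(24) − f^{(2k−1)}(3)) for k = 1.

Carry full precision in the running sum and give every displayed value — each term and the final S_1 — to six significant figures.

S_1 ≈ 54.0915

The integral term ∫_3^24 ln(x) dx = 51.9775.
Boundary: ½(f(3) + f(24)) = ½(1.09861 + 3.17805) = 2.13833.
Running total after boundary: 54.1158.
k=1: B_{2}/(2)! × [f^{(1)}(24) − f^{(1)}(3)] = 1/12 × (0.0416667 − 0.333333) = -0.0243056.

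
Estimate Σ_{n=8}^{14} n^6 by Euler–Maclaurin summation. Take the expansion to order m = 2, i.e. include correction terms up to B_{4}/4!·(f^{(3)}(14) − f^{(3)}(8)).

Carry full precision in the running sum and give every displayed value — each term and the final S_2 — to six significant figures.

Integral: ∫_8^14 x^6 dx = 1.47595e+07.
Boundary: ½(f(8) + f(14)) = ½(262144 + 7.52954e+06) = 3.89584e+06.
Integral + boundary = 1.86553e+07.
k=1: B_{2}/(2)! × [f^{(1)}(14) − f^{(1)}(8)] = 1/12 × (3.22694e+06 − 196608) = 252528.
After k=1: 1.89078e+07.
k=2: B_{4}/(4)! × [f^{(3)}(14) − f^{(3)}(8)] = −1/720 × (329280 − 61440.0) = -372.000.

S_2 ≈ 1.89075e+07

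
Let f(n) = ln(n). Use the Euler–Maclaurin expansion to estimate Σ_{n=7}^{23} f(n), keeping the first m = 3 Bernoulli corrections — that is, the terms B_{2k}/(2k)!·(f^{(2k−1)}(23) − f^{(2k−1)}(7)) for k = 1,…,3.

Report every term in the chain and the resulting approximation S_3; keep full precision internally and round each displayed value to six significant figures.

S_3 ≈ 45.0274

The integral term ∫_7^23 ln(x) dx = 42.4950.
Boundary: ½(f(7) + f(23)) = ½(1.94591 + 3.13549) = 2.54070.
Integral + boundary = 45.0357.
k=1: B_{2}/(2)! × [f^{(1)}(23) − f^{(1)}(7)] = 1/12 × (0.0434783 − 0.142857) = -0.00828157.
Running total after k=1: 45.0274.
k=2: B_{4}/(4)! × [f^{(3)}(23) − f^{(3)}(7)] = −1/720 × (0.000164379 − 0.00583090) = 7.87017e-06.
Running total after k=2: 45.0274.
k=3: B_{6}/(6)! × [f^{(5)}(23) − f^{(5)}(7)] = 1/30240 × (3.72883e-06 − 0.00142798) = -4.70981e-08.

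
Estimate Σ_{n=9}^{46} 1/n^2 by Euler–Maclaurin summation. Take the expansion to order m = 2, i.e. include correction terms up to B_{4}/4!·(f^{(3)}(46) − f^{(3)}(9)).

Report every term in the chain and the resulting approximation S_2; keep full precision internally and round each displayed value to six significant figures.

S_2 ≈ 0.0960075

∫_9^46 1/x^2 dx evaluates to 0.0893720.
Boundary: ½(f(9) + f(46)) = ½(0.0123457 + 0.000472590) = 0.00640913.
So far: 0.0957811.
Correction k=1: B_{2}/2! · (f^{(1)}(46) − f^{(1)}(9)) = 1/12 · (-2.05474e-05 − (-0.00274348)) = 0.000226911.
Partial sum through k=1: 0.0960080.
Correction k=2: B_{4}/4! · (f^{(3)}(46) − f^{(3)}(9)) = −1/720 · (-1.16526e-07 − (-0.000406442)) = -5.64341e-07.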